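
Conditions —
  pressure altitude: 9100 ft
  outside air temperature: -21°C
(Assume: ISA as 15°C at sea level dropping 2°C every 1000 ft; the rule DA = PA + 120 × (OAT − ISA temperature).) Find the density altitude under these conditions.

ISA temperature at 9100 ft = 15 − 2 × (9100/1000) = -3.2°C.
ISA deviation = -21 − (-3.2) = -17.8°C.
Density altitude = 9100 + 120 × (-17.8) = 9100 + (-2136) = 6964 ft.

6964 ft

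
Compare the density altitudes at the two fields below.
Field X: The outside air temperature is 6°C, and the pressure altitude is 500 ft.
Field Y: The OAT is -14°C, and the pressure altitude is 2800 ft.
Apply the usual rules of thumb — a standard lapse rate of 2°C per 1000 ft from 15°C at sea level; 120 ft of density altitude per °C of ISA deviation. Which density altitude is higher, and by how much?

Field Y by 452 ft

Field X: ISA temp = 14°C, deviation -8°C, DA = 500 + 120 × (-8) = -460 ft.
Field Y: ISA temp = 9.4°C, deviation -23.4°C, DA = 2800 + 120 × (-23.4) = -8 ft.
Field Y is higher by -8 − (-460) = 452 ft.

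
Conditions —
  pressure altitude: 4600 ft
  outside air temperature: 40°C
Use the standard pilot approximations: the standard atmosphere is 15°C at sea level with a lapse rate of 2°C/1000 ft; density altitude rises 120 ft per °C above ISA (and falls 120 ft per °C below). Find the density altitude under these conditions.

ISA temperature at 4600 ft = 15 − 2 × (4600/1000) = 5.8°C.
ISA deviation = 40 − 5.8 = +34.2°C.
Density altitude = 4600 + 120 × (34.2) = 4600 + (+4104) = 8704 ft.

8704 ft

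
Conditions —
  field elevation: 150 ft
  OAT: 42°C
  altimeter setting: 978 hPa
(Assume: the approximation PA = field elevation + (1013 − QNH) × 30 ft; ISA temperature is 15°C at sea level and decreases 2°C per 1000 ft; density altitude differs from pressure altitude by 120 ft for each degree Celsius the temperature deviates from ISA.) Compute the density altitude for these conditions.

Pressure altitude = 150 + (1013 − 978) × 30 = 150 + (+1050) = 1200 ft.
ISA temperature at 1200 ft = 15 − 2 × (1200/1000) = 12.6°C.
ISA deviation = 42 − 12.6 = +29.4°C.
Density altitude = 1200 + 120 × (29.4) = 4728 ft.

4728 ft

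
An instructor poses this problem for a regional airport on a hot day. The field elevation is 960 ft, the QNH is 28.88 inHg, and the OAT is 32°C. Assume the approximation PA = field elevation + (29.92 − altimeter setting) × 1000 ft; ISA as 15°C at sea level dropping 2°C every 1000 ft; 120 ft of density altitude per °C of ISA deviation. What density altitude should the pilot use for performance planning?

Pressure altitude = 960 + (29.92 − 28.88) × 1000 = 960 + (+1040) = 2000 ft.
ISA temperature at 2000 ft = 15 − 2 × (2000/1000) = 11°C.
ISA deviation = 32 − 11 = +21°C.
Density altitude = 2000 + 120 × (21) = 4520 ft.

4520 ft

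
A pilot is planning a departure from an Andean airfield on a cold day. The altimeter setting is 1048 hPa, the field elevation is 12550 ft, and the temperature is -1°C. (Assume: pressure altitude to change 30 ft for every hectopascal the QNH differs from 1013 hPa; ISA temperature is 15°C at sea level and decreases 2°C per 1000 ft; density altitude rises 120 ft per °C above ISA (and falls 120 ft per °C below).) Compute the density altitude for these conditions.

12340 ft

Pressure altitude = 12550 + (1013 − 1048) × 30 = 12550 + (-1050) = 11500 ft.
ISA temperature at 11500 ft = 15 − 2 × (11500/1000) = -8°C.
ISA deviation = -1 − (-8) = +7°C.
Density altitude = 11500 + 120 × (7) = 12340 ft.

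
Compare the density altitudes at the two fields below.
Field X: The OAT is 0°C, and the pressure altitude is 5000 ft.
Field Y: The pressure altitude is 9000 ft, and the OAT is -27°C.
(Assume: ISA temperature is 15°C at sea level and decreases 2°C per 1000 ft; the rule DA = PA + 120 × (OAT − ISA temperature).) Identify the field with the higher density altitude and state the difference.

Field Y by 1720 ft

Field X: ISA temp = 5°C, deviation -5°C, DA = 5000 + 120 × (-5) = 4400 ft.
Field Y: ISA temp = -3°C, deviation -24°C, DA = 9000 + 120 × (-24) = 6120 ft.
Field Y is higher by 6120 − 4400 = 1720 ft.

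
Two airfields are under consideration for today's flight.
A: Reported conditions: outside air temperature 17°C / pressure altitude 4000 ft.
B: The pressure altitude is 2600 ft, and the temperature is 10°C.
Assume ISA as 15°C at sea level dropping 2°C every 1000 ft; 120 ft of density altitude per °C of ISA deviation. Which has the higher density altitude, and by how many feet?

A by 2576 ft

A: ISA temp = 7°C, deviation +10°C, DA = 4000 + 120 × 10 = 5200 ft.
B: ISA temp = 9.8°C, deviation +0.2°C, DA = 2600 + 120 × 0.2 = 2624 ft.
A is higher by 5200 − 2624 = 2576 ft.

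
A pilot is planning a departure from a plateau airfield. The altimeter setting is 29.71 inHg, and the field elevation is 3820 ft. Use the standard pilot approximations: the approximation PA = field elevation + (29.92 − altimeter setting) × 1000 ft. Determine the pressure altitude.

Pressure correction = (29.92 − 29.71) × 1000 = +210 ft.
Pressure altitude = 3820 + (+210) = 4030 ft.

4030 ft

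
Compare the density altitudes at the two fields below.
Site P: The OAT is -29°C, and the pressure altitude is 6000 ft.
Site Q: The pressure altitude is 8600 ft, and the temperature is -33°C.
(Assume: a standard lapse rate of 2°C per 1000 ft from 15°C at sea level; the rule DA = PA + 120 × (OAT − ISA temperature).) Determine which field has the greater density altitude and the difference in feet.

Site Q by 2744 ft

Site P: ISA temp = 3°C, deviation -32°C, DA = 6000 + 120 × (-32) = 2160 ft.
Site Q: ISA temp = -2.2°C, deviation -30.8°C, DA = 8600 + 120 × (-30.8) = 4904 ft.
Site Q is higher by 4904 − 2160 = 2744 ft.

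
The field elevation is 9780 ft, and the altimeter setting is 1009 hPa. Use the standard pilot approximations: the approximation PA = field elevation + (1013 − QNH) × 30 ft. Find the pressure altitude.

9900 ft

Pressure correction = (1013 − 1009) × 30 = +120 ft.
Pressure altitude = 9780 + (+120) = 9900 ft.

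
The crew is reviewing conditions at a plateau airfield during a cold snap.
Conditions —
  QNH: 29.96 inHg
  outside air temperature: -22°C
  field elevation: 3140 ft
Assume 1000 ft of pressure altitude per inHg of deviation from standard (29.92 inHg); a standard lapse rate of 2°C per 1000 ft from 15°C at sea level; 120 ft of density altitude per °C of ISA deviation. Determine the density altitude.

Pressure altitude = 3140 + (29.92 − 29.96) × 1000 = 3140 + (-40) = 3100 ft.
ISA temperature at 3100 ft = 15 − 2 × (3100/1000) = 8.8°C.
ISA deviation = -22 − 8.8 = -30.8°C.
Density altitude = 3100 + 120 × (-30.8) = -596 ft.

-596 ft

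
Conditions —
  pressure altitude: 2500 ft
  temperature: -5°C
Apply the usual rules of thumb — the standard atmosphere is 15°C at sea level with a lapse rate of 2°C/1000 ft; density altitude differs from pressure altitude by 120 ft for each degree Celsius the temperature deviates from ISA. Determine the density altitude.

700 ft

ISA temperature at 2500 ft = 15 − 2 × (2500/1000) = 10°C.
ISA deviation = -5 − 10 = -15°C.
Density altitude = 2500 + 120 × (-15) = 2500 + (-1800) = 700 ft.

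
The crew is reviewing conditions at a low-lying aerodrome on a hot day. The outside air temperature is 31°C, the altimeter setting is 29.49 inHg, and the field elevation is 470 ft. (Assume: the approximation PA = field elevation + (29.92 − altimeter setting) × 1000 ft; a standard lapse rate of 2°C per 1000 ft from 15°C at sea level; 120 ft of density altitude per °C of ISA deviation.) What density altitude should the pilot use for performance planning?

Pressure altitude = 470 + (29.92 − 29.49) × 1000 = 470 + (+430) = 900 ft.
ISA temperature at 900 ft = 15 − 2 × (900/1000) = 13.2°C.
ISA deviation = 31 − 13.2 = +17.8°C.
Density altitude = 900 + 120 × (17.8) = 3036 ft.

3036 ft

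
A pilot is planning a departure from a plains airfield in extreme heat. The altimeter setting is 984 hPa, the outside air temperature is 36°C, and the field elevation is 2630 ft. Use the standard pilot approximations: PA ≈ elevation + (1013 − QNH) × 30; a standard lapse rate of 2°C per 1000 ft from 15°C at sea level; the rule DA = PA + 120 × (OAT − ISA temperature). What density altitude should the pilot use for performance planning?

Pressure altitude = 2630 + (1013 − 984) × 30 = 2630 + (+870) = 3500 ft.
ISA temperature at 3500 ft = 15 − 2 × (3500/1000) = 8°C.
ISA deviation = 36 − 8 = +28°C.
Density altitude = 3500 + 120 × (28) = 6860 ft.

6860 ft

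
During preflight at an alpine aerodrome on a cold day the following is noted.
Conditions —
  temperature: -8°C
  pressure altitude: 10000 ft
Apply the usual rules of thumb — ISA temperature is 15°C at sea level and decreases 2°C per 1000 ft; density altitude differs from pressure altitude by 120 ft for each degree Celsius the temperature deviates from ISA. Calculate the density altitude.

9640 ft

ISA temperature at 10000 ft = 15 − 2 × (10000/1000) = -5°C.
ISA deviation = -8 − (-5) = -3°C.
Density altitude = 10000 + 120 × (-3) = 10000 + (-360) = 9640 ft.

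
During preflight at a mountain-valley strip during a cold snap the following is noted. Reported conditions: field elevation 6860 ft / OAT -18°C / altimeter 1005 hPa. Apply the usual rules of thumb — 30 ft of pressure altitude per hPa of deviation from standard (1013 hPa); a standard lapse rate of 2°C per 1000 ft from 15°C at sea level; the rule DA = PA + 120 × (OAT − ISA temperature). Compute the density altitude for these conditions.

4844 ft

Pressure altitude = 6860 + (1013 − 1005) × 30 = 6860 + (+240) = 7100 ft.
ISA temperature at 7100 ft = 15 − 2 × (7100/1000) = 0.8°C.
ISA deviation = -18 − 0.8 = -18.8°C.
Density altitude = 7100 + 120 × (-18.8) = 4844 ft.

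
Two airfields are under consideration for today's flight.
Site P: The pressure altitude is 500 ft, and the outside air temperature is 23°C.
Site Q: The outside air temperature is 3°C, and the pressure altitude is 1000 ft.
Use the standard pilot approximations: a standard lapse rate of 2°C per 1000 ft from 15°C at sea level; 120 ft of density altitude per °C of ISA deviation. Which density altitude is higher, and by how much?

Site P by 1780 ft

Site P: ISA temp = 14°C, deviation +9°C, DA = 500 + 120 × 9 = 1580 ft.
Site Q: ISA temp = 13°C, deviation -10°C, DA = 1000 + 120 × (-10) = -200 ft.
Site P is higher by 1580 − (-200) = 1780 ft.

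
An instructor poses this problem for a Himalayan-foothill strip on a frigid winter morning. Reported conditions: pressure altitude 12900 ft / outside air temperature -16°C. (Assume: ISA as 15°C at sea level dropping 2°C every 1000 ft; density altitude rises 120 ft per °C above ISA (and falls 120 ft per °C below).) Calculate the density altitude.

12276 ft

ISA temperature at 12900 ft = 15 − 2 × (12900/1000) = -10.8°C.
ISA deviation = -16 − (-10.8) = -5.2°C.
Density altitude = 12900 + 120 × (-5.2) = 12900 + (-624) = 12276 ft.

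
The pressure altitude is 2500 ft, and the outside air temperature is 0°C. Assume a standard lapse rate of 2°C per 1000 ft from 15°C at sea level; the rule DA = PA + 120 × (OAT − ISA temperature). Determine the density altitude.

ISA temperature at 2500 ft = 15 − 2 × (2500/1000) = 10°C.
ISA deviation = 0 − 10 = -10°C.
Density altitude = 2500 + 120 × (-10) = 2500 + (-1200) = 1300 ft.

1300 ft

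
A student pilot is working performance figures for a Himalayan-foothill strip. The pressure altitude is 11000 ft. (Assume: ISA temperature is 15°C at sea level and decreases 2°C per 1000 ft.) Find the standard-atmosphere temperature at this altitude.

ISA temperature = 15 − 2 × (11000/1000) = 15 − 22 = -7°C.

-7°C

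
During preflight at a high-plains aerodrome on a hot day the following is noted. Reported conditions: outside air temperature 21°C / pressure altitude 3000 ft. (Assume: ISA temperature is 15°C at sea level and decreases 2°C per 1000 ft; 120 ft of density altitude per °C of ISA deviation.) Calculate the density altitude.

4440 ft

ISA temperature at 3000 ft = 15 − 2 × (3000/1000) = 9°C.
ISA deviation = 21 − 9 = +12°C.
Density altitude = 3000 + 120 × (12) = 3000 + (+1440) = 4440 ft.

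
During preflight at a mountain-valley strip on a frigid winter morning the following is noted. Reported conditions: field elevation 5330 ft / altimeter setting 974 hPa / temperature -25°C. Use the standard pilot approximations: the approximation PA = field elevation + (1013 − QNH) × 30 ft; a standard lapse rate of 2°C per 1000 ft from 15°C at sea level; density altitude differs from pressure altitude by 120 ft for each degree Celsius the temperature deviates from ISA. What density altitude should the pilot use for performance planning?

Pressure altitude = 5330 + (1013 − 974) × 30 = 5330 + (+1170) = 6500 ft.
ISA temperature at 6500 ft = 15 − 2 × (6500/1000) = 2°C.
ISA deviation = -25 − 2 = -27°C.
Density altitude = 6500 + 120 × (-27) = 3260 ft.

3260 ft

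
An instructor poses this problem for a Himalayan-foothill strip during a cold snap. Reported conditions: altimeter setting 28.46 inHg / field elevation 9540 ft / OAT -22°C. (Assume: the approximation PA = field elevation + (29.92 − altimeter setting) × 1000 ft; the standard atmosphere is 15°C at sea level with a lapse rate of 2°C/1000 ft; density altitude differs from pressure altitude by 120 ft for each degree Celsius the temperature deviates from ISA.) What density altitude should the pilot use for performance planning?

Pressure altitude = 9540 + (29.92 − 28.46) × 1000 = 9540 + (+1460) = 11000 ft.
ISA temperature at 11000 ft = 15 − 2 × (11000/1000) = -7°C.
ISA deviation = -22 − (-7) = -15°C.
Density altitude = 11000 + 120 × (-15) = 9200 ft.

9200 ft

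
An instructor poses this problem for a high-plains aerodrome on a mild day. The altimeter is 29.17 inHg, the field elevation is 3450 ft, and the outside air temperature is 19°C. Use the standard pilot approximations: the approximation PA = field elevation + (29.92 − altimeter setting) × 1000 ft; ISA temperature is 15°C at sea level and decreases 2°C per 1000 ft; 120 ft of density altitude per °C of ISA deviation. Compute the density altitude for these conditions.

5688 ft

Pressure altitude = 3450 + (29.92 − 29.17) × 1000 = 3450 + (+750) = 4200 ft.
ISA temperature at 4200 ft = 15 − 2 × (4200/1000) = 6.6°C.
ISA deviation = 19 − 6.6 = +12.4°C.
Density altitude = 4200 + 120 × (12.4) = 5688 ft.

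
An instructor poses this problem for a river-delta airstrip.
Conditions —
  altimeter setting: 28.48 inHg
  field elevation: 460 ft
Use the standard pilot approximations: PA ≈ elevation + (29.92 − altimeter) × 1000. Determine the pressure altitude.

Pressure correction = (29.92 − 28.48) × 1000 = +1440 ft.
Pressure altitude = 460 + (+1440) = 1900 ft.

1900 ft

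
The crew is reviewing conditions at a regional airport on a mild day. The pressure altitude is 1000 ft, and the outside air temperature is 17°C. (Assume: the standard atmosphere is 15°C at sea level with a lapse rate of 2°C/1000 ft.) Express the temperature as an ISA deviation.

ISA temperature at 1000 ft = 15 − 2 × (1000/1000) = 13°C.
Deviation = OAT − ISA = 17 − 13 = +4°C.

ISA+4°C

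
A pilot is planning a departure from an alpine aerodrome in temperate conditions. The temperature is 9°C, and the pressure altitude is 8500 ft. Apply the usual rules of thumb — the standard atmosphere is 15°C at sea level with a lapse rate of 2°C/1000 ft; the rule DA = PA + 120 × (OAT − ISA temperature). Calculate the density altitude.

9820 ft

ISA temperature at 8500 ft = 15 − 2 × (8500/1000) = -2°C.
ISA deviation = 9 − (-2) = +11°C.
Density altitude = 8500 + 120 × (11) = 8500 + (+1320) = 9820 ft.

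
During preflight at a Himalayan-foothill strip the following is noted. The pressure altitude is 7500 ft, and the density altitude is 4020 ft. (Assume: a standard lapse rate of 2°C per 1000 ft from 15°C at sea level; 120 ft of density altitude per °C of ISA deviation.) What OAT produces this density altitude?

-29°C

Density altitude − pressure altitude = 4020 − 7500 = -3480 ft.
At 120 ft/°C that is an ISA deviation of -3480/120 = -29°C.
ISA temperature at 7500 ft = 15 − 2 × (7500/1000) = 0°C.
OAT = ISA + deviation = 0 + (-29) = -29°C.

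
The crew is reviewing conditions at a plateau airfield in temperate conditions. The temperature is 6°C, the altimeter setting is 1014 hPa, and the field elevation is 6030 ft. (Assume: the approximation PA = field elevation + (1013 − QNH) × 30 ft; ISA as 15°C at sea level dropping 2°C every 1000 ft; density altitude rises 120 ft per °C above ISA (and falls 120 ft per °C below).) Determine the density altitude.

6360 ft

Pressure altitude = 6030 + (1013 − 1014) × 30 = 6030 + (-30) = 6000 ft.
ISA temperature at 6000 ft = 15 − 2 × (6000/1000) = 3°C.
ISA deviation = 6 − 3 = +3°C.
Density altitude = 6000 + 120 × (3) = 6360 ft.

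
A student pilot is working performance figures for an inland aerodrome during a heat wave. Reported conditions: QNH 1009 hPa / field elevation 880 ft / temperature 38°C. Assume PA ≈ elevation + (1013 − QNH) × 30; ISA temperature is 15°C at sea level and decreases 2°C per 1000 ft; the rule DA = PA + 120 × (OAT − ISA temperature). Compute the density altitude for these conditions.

Pressure altitude = 880 + (1013 − 1009) × 30 = 880 + (+120) = 1000 ft.
ISA temperature at 1000 ft = 15 − 2 × (1000/1000) = 13°C.
ISA deviation = 38 − 13 = +25°C.
Density altitude = 1000 + 120 × (25) = 4000 ft.

4000 ft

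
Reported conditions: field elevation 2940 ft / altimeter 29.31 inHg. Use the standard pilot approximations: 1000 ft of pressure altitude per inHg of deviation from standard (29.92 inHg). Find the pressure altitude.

3550 ft

Pressure correction = (29.92 − 29.31) × 1000 = +610 ft.
Pressure altitude = 2940 + (+610) = 3550 ft.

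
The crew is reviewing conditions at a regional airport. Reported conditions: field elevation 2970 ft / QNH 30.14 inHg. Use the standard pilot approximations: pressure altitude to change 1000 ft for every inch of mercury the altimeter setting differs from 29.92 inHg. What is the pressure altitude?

2750 ft

Pressure correction = (29.92 − 30.14) × 1000 = -220 ft.
Pressure altitude = 2970 + (-220) = 2750 ft.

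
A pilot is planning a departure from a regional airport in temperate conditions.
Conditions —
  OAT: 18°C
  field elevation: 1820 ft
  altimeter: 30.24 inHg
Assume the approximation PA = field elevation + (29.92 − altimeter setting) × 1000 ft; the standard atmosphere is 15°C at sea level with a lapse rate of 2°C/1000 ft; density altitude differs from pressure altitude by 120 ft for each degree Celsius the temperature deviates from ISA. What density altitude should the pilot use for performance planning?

2220 ft

Pressure altitude = 1820 + (29.92 − 30.24) × 1000 = 1820 + (-320) = 1500 ft.
ISA temperature at 1500 ft = 15 − 2 × (1500/1000) = 12°C.
ISA deviation = 18 − 12 = +6°C.
Density altitude = 1500 + 120 × (6) = 2220 ft.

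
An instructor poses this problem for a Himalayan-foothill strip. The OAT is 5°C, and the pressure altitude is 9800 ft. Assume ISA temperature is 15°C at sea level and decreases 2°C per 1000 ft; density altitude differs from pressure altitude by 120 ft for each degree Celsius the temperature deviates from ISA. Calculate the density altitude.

10952 ft

ISA temperature at 9800 ft = 15 − 2 × (9800/1000) = -4.6°C.
ISA deviation = 5 − (-4.6) = +9.6°C.
Density altitude = 9800 + 120 × (9.6) = 9800 + (+1152) = 10952 ft.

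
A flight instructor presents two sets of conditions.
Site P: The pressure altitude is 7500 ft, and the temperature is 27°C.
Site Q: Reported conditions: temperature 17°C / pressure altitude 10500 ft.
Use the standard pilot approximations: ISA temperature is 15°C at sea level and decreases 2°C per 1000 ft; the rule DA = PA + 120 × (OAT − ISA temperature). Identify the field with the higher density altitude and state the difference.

Site Q by 2520 ft

Site P: ISA temp = 0°C, deviation +27°C, DA = 7500 + 120 × 27 = 10740 ft.
Site Q: ISA temp = -6°C, deviation +23°C, DA = 10500 + 120 × 23 = 13260 ft.
Site Q is higher by 13260 − 10740 = 2520 ft.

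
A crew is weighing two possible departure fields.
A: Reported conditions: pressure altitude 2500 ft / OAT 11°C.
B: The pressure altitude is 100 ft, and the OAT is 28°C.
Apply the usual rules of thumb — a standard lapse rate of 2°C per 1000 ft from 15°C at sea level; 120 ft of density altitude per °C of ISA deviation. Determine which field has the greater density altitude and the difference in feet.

A by 936 ft

A: ISA temp = 10°C, deviation +1°C, DA = 2500 + 120 × 1 = 2620 ft.
B: ISA temp = 14.8°C, deviation +13.2°C, DA = 100 + 120 × 13.2 = 1684 ft.
A is higher by 2620 − 1684 = 936 ft.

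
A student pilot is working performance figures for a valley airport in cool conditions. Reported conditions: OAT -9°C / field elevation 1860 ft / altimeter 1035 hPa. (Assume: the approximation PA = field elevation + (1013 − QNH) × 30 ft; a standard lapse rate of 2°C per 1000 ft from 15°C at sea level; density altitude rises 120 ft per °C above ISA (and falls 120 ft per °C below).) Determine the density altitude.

Pressure altitude = 1860 + (1013 − 1035) × 30 = 1860 + (-660) = 1200 ft.
ISA temperature at 1200 ft = 15 − 2 × (1200/1000) = 12.6°C.
ISA deviation = -9 − 12.6 = -21.6°C.
Density altitude = 1200 + 120 × (-21.6) = -1392 ft.

-1392 ft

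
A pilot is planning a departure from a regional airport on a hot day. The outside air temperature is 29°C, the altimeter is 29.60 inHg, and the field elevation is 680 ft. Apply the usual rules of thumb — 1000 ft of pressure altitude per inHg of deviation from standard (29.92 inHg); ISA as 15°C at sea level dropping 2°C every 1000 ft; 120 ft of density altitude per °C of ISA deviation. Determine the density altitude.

Pressure altitude = 680 + (29.92 − 29.60) × 1000 = 680 + (+320) = 1000 ft.
ISA temperature at 1000 ft = 15 − 2 × (1000/1000) = 13°C.
ISA deviation = 29 − 13 = +16°C.
Density altitude = 1000 + 120 × (16) = 2920 ft.

2920 ft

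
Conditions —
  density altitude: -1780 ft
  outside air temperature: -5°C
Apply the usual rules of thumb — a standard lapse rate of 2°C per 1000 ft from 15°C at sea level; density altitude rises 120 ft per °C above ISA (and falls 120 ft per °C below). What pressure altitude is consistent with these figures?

DA = PA + 120 × (OAT − (15 − 2·PA/1000)) = PA + 120·OAT − 1800 + 0.24·PA = 1.24·PA + 120·OAT − 1800.
So 1.24·PA = -1780 − 120 × (-5) + 1800 = 620.
PA = 620 / 1.24 = 500 ft.

500 ft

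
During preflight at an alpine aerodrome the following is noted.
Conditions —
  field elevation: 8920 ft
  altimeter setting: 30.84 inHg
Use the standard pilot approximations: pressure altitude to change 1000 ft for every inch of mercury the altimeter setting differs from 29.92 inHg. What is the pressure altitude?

8000 ft

Pressure correction = (29.92 − 30.84) × 1000 = -920 ft.
Pressure altitude = 8920 + (-920) = 8000 ft.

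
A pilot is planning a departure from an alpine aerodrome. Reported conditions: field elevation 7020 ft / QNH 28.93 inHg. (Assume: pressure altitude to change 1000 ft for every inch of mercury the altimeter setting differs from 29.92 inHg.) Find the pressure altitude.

Pressure correction = (29.92 − 28.93) × 1000 = +990 ft.
Pressure altitude = 7020 + (+990) = 8010 ft.

8010 ft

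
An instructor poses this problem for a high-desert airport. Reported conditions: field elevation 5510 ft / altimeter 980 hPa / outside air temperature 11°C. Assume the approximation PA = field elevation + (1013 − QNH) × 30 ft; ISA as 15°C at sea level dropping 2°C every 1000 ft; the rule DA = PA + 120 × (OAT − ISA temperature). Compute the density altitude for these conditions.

Pressure altitude = 5510 + (1013 − 980) × 30 = 5510 + (+990) = 6500 ft.
ISA temperature at 6500 ft = 15 − 2 × (6500/1000) = 2°C.
ISA deviation = 11 − 2 = +9°C.
Density altitude = 6500 + 120 × (9) = 7580 ft.

7580 ft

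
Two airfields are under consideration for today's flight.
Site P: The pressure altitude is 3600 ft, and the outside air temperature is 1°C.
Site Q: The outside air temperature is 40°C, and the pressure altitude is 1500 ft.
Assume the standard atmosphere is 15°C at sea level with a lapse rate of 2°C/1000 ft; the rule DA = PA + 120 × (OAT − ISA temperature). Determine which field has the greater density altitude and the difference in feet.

Site Q by 2076 ft

Site P: ISA temp = 7.8°C, deviation -6.8°C, DA = 3600 + 120 × (-6.8) = 2784 ft.
Site Q: ISA temp = 12°C, deviation +28°C, DA = 1500 + 120 × 28 = 4860 ft.
Site Q is higher by 4860 − 2784 = 2076 ft.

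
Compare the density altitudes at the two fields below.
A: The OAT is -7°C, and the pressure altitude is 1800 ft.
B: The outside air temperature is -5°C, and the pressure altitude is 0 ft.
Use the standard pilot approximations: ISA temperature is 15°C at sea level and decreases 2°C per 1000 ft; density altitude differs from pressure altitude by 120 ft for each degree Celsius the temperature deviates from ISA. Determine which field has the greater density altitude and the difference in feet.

A: ISA temp = 11.4°C, deviation -18.4°C, DA = 1800 + 120 × (-18.4) = -408 ft.
B: ISA temp = 15°C, deviation -20°C, DA = 0 + 120 × (-20) = -2400 ft.
A is higher by -408 − (-2400) = 1992 ft.

A by 1992 ft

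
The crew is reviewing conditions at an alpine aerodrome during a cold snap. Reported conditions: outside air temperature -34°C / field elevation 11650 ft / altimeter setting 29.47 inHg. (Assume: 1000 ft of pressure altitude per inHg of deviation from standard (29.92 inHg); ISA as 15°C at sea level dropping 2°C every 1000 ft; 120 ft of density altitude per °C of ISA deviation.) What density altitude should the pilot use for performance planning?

Pressure altitude = 11650 + (29.92 − 29.47) × 1000 = 11650 + (+450) = 12100 ft.
ISA temperature at 12100 ft = 15 − 2 × (12100/1000) = -9.2°C.
ISA deviation = -34 − (-9.2) = -24.8°C.
Density altitude = 12100 + 120 × (-24.8) = 9124 ft.

9124 ft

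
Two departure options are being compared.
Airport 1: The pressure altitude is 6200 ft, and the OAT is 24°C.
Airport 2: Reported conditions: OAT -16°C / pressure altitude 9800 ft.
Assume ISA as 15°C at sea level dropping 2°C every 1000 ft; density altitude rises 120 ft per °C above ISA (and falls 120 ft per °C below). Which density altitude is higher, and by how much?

Airport 1 by 336 ft

Airport 1: ISA temp = 2.6°C, deviation +21.4°C, DA = 6200 + 120 × 21.4 = 8768 ft.
Airport 2: ISA temp = -4.6°C, deviation -11.4°C, DA = 9800 + 120 × (-11.4) = 8432 ft.
Airport 1 is higher by 8768 − 8432 = 336 ft.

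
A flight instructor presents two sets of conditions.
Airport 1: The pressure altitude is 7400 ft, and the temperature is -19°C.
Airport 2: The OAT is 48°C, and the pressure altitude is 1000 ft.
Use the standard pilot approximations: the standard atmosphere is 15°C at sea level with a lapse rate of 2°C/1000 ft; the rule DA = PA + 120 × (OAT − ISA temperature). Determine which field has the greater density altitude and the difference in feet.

Airport 1: ISA temp = 0.2°C, deviation -19.2°C, DA = 7400 + 120 × (-19.2) = 5096 ft.
Airport 2: ISA temp = 13°C, deviation +35°C, DA = 1000 + 120 × 35 = 5200 ft.
Airport 2 is higher by 5200 − 5096 = 104 ft.

Airport 2 by 104 ft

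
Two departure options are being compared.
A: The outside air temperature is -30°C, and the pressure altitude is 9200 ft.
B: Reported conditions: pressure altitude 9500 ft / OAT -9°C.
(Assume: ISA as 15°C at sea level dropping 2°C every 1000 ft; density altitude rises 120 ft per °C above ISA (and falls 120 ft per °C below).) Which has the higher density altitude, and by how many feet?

B by 2892 ft

A: ISA temp = -3.4°C, deviation -26.6°C, DA = 9200 + 120 × (-26.6) = 6008 ft.
B: ISA temp = -4°C, deviation -5°C, DA = 9500 + 120 × (-5) = 8900 ft.
B is higher by 8900 − 6008 = 2892 ft.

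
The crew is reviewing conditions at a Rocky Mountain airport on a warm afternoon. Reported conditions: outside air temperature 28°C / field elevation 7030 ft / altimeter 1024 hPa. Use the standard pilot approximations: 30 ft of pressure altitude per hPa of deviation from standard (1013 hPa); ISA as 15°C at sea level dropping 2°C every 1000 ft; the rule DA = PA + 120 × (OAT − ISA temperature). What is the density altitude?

Pressure altitude = 7030 + (1013 − 1024) × 30 = 7030 + (-330) = 6700 ft.
ISA temperature at 6700 ft = 15 − 2 × (6700/1000) = 1.6°C.
ISA deviation = 28 − 1.6 = +26.4°C.
Density altitude = 6700 + 120 × (26.4) = 9868 ft.

9868 ft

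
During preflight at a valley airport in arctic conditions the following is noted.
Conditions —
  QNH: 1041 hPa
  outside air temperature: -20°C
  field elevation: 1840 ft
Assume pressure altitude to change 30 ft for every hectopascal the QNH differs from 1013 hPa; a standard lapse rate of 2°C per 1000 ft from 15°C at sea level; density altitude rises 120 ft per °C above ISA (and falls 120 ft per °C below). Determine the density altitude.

-2960 ft

Pressure altitude = 1840 + (1013 − 1041) × 30 = 1840 + (-840) = 1000 ft.
ISA temperature at 1000 ft = 15 − 2 × (1000/1000) = 13°C.
ISA deviation = -20 − 13 = -33°C.
Density altitude = 1000 + 120 × (-33) = -2960 ft.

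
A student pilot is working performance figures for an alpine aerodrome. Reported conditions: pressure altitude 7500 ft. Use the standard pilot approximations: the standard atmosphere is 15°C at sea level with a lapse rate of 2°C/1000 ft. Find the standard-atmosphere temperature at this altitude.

ISA temperature = 15 − 2 × (7500/1000) = 15 − 15 = 0°C.

0°C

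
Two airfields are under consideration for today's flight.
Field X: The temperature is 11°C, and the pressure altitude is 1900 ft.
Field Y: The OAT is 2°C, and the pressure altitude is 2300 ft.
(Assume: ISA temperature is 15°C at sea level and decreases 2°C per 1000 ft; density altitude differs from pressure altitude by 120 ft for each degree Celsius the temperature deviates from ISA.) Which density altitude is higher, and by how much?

Field X by 584 ft

Field X: ISA temp = 11.2°C, deviation -0.2°C, DA = 1900 + 120 × (-0.2) = 1876 ft.
Field Y: ISA temp = 10.4°C, deviation -8.4°C, DA = 2300 + 120 × (-8.4) = 1292 ft.
Field X is higher by 1876 − 1292 = 584 ft.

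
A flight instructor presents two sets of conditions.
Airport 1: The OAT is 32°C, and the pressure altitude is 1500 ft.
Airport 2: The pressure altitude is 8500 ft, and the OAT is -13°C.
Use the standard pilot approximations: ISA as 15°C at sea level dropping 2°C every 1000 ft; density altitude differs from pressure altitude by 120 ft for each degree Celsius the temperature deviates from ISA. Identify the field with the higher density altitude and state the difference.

Airport 2 by 3280 ft

Airport 1: ISA temp = 12°C, deviation +20°C, DA = 1500 + 120 × 20 = 3900 ft.
Airport 2: ISA temp = -2°C, deviation -11°C, DA = 8500 + 120 × (-11) = 7180 ft.
Airport 2 is higher by 7180 − 3900 = 3280 ft.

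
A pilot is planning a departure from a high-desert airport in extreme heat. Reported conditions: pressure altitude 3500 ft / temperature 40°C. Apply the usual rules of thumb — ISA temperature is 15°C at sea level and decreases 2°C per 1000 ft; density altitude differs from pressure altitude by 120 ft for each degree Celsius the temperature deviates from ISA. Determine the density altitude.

7340 ft

ISA temperature at 3500 ft = 15 − 2 × (3500/1000) = 8°C.
ISA deviation = 40 − 8 = +32°C.
Density altitude = 3500 + 120 × (32) = 3500 + (+3840) = 7340 ft.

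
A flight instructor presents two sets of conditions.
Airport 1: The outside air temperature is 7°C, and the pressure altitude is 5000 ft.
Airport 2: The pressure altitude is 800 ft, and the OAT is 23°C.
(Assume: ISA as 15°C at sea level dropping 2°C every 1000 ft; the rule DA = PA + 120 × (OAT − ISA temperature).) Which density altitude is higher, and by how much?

Airport 1: ISA temp = 5°C, deviation +2°C, DA = 5000 + 120 × 2 = 5240 ft.
Airport 2: ISA temp = 13.4°C, deviation +9.6°C, DA = 800 + 120 × 9.6 = 1952 ft.
Airport 1 is higher by 5240 − 1952 = 3288 ft.

Airport 1 by 3288 ft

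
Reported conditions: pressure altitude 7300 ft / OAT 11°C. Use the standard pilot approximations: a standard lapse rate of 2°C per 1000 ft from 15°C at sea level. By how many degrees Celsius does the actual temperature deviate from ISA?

ISA+10.6°C

ISA temperature at 7300 ft = 15 − 2 × (7300/1000) = 0.4°C.
Deviation = OAT − ISA = 11 − 0.4 = +10.6°C.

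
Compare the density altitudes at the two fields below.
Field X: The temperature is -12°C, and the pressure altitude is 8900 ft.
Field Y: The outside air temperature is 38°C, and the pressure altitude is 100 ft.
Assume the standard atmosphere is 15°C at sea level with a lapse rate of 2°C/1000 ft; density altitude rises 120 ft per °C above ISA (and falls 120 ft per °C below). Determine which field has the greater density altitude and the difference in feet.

Field X: ISA temp = -2.8°C, deviation -9.2°C, DA = 8900 + 120 × (-9.2) = 7796 ft.
Field Y: ISA temp = 14.8°C, deviation +23.2°C, DA = 100 + 120 × 23.2 = 2884 ft.
Field X is higher by 7796 − 2884 = 4912 ft.

Field X by 4912 ft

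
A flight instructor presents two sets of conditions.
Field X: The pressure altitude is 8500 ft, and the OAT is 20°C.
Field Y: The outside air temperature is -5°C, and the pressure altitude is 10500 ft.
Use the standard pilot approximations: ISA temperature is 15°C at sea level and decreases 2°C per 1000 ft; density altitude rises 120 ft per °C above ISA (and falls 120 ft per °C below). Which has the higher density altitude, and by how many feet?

Field X by 520 ft

Field X: ISA temp = -2°C, deviation +22°C, DA = 8500 + 120 × 22 = 11140 ft.
Field Y: ISA temp = -6°C, deviation +1°C, DA = 10500 + 120 × 1 = 10620 ft.
Field X is higher by 11140 − 10620 = 520 ft.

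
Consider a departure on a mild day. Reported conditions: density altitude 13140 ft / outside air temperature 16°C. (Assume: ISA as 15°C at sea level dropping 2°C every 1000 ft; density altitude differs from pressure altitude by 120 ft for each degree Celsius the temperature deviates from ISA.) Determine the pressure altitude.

10500 ft

DA = PA + 120 × (OAT − (15 − 2·PA/1000)) = PA + 120·OAT − 1800 + 0.24·PA = 1.24·PA + 120·OAT − 1800.
So 1.24·PA = 13140 − 120 × 16 + 1800 = 13020.
PA = 13020 / 1.24 = 10500 ft.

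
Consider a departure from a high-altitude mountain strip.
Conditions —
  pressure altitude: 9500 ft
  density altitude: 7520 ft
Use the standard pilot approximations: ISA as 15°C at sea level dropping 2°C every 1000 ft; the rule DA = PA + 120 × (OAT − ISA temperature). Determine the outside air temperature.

Density altitude − pressure altitude = 7520 − 9500 = -1980 ft.
At 120 ft/°C that is an ISA deviation of -1980/120 = -16.5°C.
ISA temperature at 9500 ft = 15 − 2 × (9500/1000) = -4°C.
OAT = ISA + deviation = -4 + (-16.5) = -20.5°C.

-20.5°C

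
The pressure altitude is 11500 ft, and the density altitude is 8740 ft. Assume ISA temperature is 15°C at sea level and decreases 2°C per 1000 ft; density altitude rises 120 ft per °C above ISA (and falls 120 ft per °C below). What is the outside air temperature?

-31°C

Density altitude − pressure altitude = 8740 − 11500 = -2760 ft.
At 120 ft/°C that is an ISA deviation of -2760/120 = -23°C.
ISA temperature at 11500 ft = 15 − 2 × (11500/1000) = -8°C.
OAT = ISA + deviation = -8 + (-23) = -31°C.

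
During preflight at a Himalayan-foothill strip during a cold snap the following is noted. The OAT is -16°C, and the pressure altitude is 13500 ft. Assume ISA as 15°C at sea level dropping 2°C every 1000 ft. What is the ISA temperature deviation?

ISA temperature at 13500 ft = 15 − 2 × (13500/1000) = -12°C.
Deviation = OAT − ISA = -16 − (-12) = -4°C.

ISA-4°C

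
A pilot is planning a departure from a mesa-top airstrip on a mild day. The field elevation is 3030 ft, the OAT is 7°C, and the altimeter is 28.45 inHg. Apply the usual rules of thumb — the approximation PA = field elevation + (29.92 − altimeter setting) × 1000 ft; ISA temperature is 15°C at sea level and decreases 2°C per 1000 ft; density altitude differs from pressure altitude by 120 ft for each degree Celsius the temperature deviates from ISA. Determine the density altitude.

4620 ft

Pressure altitude = 3030 + (29.92 − 28.45) × 1000 = 3030 + (+1470) = 4500 ft.
ISA temperature at 4500 ft = 15 − 2 × (4500/1000) = 6°C.
ISA deviation = 7 − 6 = +1°C.
Density altitude = 4500 + 120 × (1) = 4620 ft.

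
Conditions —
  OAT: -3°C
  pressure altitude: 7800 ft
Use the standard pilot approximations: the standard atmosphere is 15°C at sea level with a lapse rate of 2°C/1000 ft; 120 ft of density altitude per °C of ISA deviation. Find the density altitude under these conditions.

ISA temperature at 7800 ft = 15 − 2 × (7800/1000) = -0.6°C.
ISA deviation = -3 − (-0.6) = -2.4°C.
Density altitude = 7800 + 120 × (-2.4) = 7800 + (-288) = 7512 ft.

7512 ft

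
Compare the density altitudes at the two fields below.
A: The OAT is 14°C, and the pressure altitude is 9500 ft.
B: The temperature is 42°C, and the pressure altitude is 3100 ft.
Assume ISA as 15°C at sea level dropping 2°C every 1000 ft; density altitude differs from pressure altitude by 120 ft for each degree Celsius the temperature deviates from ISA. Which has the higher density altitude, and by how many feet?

A: ISA temp = -4°C, deviation +18°C, DA = 9500 + 120 × 18 = 11660 ft.
B: ISA temp = 8.8°C, deviation +33.2°C, DA = 3100 + 120 × 33.2 = 7084 ft.
A is higher by 11660 − 7084 = 4576 ft.

A by 4576 ft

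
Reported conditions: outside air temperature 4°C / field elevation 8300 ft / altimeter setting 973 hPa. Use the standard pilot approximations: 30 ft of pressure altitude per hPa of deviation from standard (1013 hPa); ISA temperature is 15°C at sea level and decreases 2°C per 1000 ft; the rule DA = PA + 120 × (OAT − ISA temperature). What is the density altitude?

Pressure altitude = 8300 + (1013 − 973) × 30 = 8300 + (+1200) = 9500 ft.
ISA temperature at 9500 ft = 15 − 2 × (9500/1000) = -4°C.
ISA deviation = 4 − (-4) = +8°C.
Density altitude = 9500 + 120 × (8) = 10460 ft.

10460 ft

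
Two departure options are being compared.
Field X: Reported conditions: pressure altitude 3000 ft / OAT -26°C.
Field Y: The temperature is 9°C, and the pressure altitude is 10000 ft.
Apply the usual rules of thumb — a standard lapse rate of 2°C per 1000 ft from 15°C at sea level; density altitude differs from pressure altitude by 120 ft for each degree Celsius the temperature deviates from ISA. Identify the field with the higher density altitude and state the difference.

Field X: ISA temp = 9°C, deviation -35°C, DA = 3000 + 120 × (-35) = -1200 ft.
Field Y: ISA temp = -5°C, deviation +14°C, DA = 10000 + 120 × 14 = 11680 ft.
Field Y is higher by 11680 − (-1200) = 12880 ft.

Field Y by 12880 ft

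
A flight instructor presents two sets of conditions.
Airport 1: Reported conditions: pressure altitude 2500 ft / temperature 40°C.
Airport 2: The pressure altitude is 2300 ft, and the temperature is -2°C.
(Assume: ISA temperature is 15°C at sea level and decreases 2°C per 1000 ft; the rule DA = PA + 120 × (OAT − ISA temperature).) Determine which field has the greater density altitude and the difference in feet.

Airport 1 by 5288 ft

Airport 1: ISA temp = 10°C, deviation +30°C, DA = 2500 + 120 × 30 = 6100 ft.
Airport 2: ISA temp = 10.4°C, deviation -12.4°C, DA = 2300 + 120 × (-12.4) = 812 ft.
Airport 1 is higher by 6100 − 812 = 5288 ft.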